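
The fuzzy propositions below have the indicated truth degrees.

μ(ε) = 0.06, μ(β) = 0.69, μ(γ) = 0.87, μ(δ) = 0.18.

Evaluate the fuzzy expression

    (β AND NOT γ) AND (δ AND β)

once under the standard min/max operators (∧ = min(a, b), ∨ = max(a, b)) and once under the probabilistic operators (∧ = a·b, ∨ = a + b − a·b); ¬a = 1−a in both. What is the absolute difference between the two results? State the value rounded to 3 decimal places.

Under standard min/max:
  NOT γ = 1 − 0.87 = 0.13
  β AND NOT γ = min(a, b) on (0.69, 0.13) = 0.13
  δ AND β = min(a, b) on (0.18, 0.69) = 0.18
  (β AND NOT γ) AND (δ AND β) = min(a, b) on (0.13, 0.18) = 0.13
  → value = 0.1300
Under probabilistic:
  NOT γ = 1 − 0.8700 = 0.1300
  β AND NOT γ = a·b on (0.6900, 0.1300) = 0.0897
  δ AND β = a·b on (0.1800, 0.6900) = 0.1242
  (β AND NOT γ) AND (δ AND β) = a·b on (0.0897, 0.1242) = 0.0111
  → value = 0.0111
|0.1300 − 0.0111| = 0.119

0.119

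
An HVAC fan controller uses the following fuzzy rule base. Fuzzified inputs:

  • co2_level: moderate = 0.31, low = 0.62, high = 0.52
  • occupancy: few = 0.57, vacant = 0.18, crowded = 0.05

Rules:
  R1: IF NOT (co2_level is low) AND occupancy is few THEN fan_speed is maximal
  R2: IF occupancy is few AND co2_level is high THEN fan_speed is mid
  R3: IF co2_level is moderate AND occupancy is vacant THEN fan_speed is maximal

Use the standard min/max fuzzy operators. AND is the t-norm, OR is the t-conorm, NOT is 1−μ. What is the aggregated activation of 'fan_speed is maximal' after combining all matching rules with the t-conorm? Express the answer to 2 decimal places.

R1: ¬low=1−0.62=0.38, few=0.57; AND[min(a, b)] → w = 0.38
R2: few=0.57, high=0.52; AND[min(a, b)] → w = 0.52
R3: moderate=0.31, vacant=0.18; AND[min(a, b)] → w = 0.18
Rules with consequent 'maximal': {R1, R3} → strengths 0.38, 0.18
Aggregate via t-conorm [max(a, b)]: 0.38

0.38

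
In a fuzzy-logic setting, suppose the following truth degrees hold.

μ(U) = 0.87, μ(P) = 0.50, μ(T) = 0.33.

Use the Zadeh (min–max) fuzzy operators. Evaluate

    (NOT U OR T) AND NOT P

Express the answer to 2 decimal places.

NOT U = 1 − 0.87 = 0.13
NOT U OR T = max(a, b) on (0.13, 0.33) = 0.33
NOT P = 1 − 0.50 = 0.50
(NOT U OR T) AND NOT P = min(a, b) on (0.33, 0.50) = 0.33

0.33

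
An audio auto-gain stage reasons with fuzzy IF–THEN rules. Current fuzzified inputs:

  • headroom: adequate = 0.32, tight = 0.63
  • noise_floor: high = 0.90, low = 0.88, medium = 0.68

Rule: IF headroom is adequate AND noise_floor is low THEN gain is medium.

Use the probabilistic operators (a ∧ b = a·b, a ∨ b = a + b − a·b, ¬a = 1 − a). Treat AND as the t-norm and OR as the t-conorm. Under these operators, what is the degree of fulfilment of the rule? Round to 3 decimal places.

0.282

firing strength: adequate=0.32, low=0.88; AND[a·b] → w = 0.2816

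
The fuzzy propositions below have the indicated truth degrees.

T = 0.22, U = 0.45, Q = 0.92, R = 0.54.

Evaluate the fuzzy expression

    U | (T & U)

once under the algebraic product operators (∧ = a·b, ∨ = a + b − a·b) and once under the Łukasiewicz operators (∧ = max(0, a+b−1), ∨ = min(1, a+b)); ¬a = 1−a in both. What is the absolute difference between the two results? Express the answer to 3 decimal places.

0.054

Under algebraic product:
  T & U = a·b on (0.2200, 0.4500) = 0.0990
  U | (T & U) = a + b − a·b on (0.4500, 0.0990) = 0.5045
  → value = 0.5045
Under Łukasiewicz:
  T & U = max(0, a+b−1) on (0.22, 0.45) = 0.00
  U | (T & U) = min(1, a+b) on (0.45, 0.00) = 0.45
  → value = 0.4500
|0.5045 − 0.4500| = 0.054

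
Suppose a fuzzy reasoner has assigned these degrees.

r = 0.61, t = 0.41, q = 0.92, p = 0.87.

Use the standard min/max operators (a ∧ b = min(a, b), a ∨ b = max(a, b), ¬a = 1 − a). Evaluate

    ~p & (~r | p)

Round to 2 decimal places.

0.13

~p = 1 − 0.87 = 0.13
~r = 1 − 0.61 = 0.39
~r | p = max(a, b) on (0.39, 0.87) = 0.87
~p & (~r | p) = min(a, b) on (0.13, 0.87) = 0.13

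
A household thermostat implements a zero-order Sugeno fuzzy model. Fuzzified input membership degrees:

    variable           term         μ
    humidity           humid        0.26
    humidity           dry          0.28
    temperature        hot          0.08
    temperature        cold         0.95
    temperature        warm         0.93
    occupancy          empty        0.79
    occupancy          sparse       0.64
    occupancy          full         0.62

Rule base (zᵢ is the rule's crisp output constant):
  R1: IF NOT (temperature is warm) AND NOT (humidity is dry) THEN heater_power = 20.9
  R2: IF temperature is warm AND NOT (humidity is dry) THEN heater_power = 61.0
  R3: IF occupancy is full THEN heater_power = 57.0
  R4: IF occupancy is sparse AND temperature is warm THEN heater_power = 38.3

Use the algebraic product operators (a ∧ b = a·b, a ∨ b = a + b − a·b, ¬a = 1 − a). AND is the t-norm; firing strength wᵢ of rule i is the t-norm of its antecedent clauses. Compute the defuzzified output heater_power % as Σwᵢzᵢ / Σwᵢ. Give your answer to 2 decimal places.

51.69

R1 (z=20.9): ¬warm=1−0.93=0.07, ¬dry=1−0.28=0.72; AND[a·b] → w = 0.0504
R2 (z=61.0): warm=0.93, ¬dry=1−0.28=0.72; AND[a·b] → w = 0.6696
R3 (z=57.0): full=0.62 → w = 0.6200
R4 (z=38.3): sparse=0.64, warm=0.93; AND[a·b] → w = 0.5952
Weighted average = (0.0504·20.9 + 0.6696·61.0 + 0.6200·57.0 + 0.5952·38.3) / (0.0504 + 0.6696 + 0.6200 + 0.5952)
  = 100.0351 / 1.9352 = 51.69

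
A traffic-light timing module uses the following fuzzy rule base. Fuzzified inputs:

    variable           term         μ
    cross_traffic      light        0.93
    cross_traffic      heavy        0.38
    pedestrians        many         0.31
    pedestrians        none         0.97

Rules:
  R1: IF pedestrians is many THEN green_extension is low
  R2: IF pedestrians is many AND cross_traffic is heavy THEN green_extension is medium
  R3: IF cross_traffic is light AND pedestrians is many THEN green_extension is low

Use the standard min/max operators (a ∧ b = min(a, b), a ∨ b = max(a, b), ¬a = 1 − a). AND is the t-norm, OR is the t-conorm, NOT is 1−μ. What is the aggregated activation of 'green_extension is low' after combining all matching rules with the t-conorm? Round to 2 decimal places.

0.31

R1: many=0.31 → w = 0.31
R2: many=0.31, heavy=0.38; AND[min(a, b)] → w = 0.31
R3: light=0.93, many=0.31; AND[min(a, b)] → w = 0.31
Rules with consequent 'low': {R1, R3} → strengths 0.31, 0.31
Aggregate via t-conorm [max(a, b)]: 0.31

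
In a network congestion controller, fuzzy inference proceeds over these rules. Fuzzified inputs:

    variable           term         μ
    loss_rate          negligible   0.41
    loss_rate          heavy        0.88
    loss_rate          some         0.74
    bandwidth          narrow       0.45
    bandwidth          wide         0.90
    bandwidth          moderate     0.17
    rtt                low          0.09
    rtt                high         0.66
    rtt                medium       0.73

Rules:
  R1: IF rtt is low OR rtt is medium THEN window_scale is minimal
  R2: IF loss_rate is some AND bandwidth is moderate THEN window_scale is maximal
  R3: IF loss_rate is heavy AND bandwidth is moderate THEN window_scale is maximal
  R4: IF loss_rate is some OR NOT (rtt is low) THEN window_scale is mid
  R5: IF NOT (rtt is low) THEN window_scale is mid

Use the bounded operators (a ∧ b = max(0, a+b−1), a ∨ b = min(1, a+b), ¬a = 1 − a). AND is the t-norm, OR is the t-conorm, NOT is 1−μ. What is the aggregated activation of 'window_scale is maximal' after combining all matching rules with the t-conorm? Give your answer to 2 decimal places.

0.05

R1: low=0.09, medium=0.73; OR[min(1, a+b)] → w = 0.82
R2: some=0.74, moderate=0.17; AND[max(0, a+b−1)] → w = 0.00
R3: heavy=0.88, moderate=0.17; AND[max(0, a+b−1)] → w = 0.05
R4: some=0.74, ¬low=1−0.09=0.91; OR[min(1, a+b)] → w = 1.00
R5: ¬low=1−0.09=0.91 → w = 0.91
Rules with consequent 'maximal': {R2, R3} → strengths 0.00, 0.05
Aggregate via t-conorm [min(1, a+b)]: 0.05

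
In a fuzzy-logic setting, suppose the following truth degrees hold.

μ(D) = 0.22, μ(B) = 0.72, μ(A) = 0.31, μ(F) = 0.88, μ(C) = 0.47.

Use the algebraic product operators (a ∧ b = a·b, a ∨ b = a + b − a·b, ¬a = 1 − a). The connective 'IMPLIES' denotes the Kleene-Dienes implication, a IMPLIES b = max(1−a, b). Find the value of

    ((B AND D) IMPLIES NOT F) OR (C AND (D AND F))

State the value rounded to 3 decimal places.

B AND D = a·b on (0.7200, 0.2200) = 0.1584
NOT F = 1 − 0.8800 = 0.1200
(B AND D) IMPLIES NOT F  [Kleene-Dienes: max(1−a, b)] with a=0.1584, b=0.1200 → 0.8416
D AND F = a·b on (0.2200, 0.8800) = 0.1936
C AND (D AND F) = a·b on (0.4700, 0.1936) = 0.0910
((B AND D) IMPLIES NOT F) OR (C AND (D AND F)) = a + b − a·b on (0.8416, 0.0910) = 0.8560

0.856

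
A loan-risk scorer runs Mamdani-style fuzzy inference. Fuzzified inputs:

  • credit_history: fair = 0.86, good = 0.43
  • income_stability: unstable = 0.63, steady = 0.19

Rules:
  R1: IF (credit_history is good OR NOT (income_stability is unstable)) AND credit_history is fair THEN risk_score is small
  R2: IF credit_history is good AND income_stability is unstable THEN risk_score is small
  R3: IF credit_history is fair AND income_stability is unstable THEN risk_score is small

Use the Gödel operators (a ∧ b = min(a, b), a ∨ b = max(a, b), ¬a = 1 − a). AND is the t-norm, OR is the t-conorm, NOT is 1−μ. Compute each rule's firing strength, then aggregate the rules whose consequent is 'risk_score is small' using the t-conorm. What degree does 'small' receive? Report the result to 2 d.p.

R1: (good=0.43 OR ¬unstable=1−0.63=0.37) = 0.43; AND[min(a, b)] with fair=0.86 → w = 0.43
R2: good=0.43, unstable=0.63; AND[min(a, b)] → w = 0.43
R3: fair=0.86, unstable=0.63; AND[min(a, b)] → w = 0.63
Rules with consequent 'small': {R1, R2, R3} → strengths 0.43, 0.43, 0.63
Aggregate via t-conorm [max(a, b)]: 0.63

0.63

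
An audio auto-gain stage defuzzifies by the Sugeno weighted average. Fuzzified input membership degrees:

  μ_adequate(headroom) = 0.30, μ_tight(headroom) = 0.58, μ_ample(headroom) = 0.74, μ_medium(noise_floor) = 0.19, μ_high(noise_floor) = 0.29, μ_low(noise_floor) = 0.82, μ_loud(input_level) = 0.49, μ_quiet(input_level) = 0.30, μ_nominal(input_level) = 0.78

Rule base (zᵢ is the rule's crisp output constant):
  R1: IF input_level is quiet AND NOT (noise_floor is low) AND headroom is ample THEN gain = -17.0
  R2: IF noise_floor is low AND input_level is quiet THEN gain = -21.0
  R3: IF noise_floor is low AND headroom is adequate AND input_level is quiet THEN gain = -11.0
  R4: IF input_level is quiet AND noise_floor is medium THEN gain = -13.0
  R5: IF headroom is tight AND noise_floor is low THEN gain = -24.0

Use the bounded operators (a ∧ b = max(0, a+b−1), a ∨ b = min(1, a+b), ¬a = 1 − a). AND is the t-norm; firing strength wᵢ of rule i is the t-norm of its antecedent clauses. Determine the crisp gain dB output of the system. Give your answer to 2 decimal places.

-23.31

R1 (z=-17.0): quiet=0.30, ¬low=1−0.82=0.18, ample=0.74; AND[max(0, a+b−1)] → w = 0.00
R2 (z=-21.0): low=0.82, quiet=0.30; AND[max(0, a+b−1)] → w = 0.12
R3 (z=-11.0): low=0.82, adequate=0.30, quiet=0.30; AND[max(0, a+b−1)] → w = 0.00
R4 (z=-13.0): quiet=0.30, medium=0.19; AND[max(0, a+b−1)] → w = 0.00
R5 (z=-24.0): tight=0.58, low=0.82; AND[max(0, a+b−1)] → w = 0.40
Weighted average = (0.00·-17.0 + 0.12·-21.0 + 0.00·-11.0 + 0.00·-13.0 + 0.40·-24.0) / (0.00 + 0.12 + 0.00 + 0.00 + 0.40)
  = -12.1200 / 0.5200 = -23.31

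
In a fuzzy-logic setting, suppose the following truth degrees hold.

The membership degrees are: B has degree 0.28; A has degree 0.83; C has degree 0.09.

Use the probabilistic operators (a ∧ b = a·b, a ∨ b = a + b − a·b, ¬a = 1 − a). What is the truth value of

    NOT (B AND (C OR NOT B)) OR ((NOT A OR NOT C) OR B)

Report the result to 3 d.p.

NOT B = 1 − 0.2800 = 0.7200
C OR NOT B = a + b − a·b on (0.0900, 0.7200) = 0.7452
B AND (C OR NOT B) = a·b on (0.2800, 0.7452) = 0.2087
NOT (B AND (C OR NOT B)) = 1 − 0.2087 = 0.7913
NOT A = 1 − 0.8300 = 0.1700
NOT C = 1 − 0.0900 = 0.9100
NOT A OR NOT C = a + b − a·b on (0.1700, 0.9100) = 0.9253
(NOT A OR NOT C) OR B = a + b − a·b on (0.9253, 0.2800) = 0.9462
NOT (B AND (C OR NOT B)) OR ((NOT A OR NOT C) OR B) = a + b − a·b on (0.7913, 0.9462) = 0.9888

0.989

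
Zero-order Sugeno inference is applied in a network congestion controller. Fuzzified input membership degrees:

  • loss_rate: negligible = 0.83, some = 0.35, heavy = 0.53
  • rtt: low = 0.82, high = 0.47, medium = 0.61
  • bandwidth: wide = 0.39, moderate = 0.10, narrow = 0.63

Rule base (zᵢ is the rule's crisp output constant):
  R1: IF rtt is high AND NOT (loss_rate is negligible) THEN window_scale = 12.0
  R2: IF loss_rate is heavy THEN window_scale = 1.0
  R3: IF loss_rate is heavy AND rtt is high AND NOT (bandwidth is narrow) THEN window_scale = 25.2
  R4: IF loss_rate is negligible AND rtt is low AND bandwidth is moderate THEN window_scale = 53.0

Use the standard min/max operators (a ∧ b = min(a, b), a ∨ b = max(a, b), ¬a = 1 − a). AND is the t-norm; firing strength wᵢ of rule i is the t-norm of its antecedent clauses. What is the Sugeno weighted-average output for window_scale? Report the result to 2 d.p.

14.70

R1 (z=12.0): high=0.47, ¬negligible=1−0.83=0.17; AND[min(a, b)] → w = 0.17
R2 (z=1.0): heavy=0.53 → w = 0.53
R3 (z=25.2): heavy=0.53, high=0.47, ¬narrow=1−0.63=0.37; AND[min(a, b)] → w = 0.37
R4 (z=53.0): negligible=0.83, low=0.82, moderate=0.10; AND[min(a, b)] → w = 0.10
Weighted average = (0.17·12.0 + 0.53·1.0 + 0.37·25.2 + 0.10·53.0) / (0.17 + 0.53 + 0.37 + 0.10)
  = 17.1940 / 1.1700 = 14.70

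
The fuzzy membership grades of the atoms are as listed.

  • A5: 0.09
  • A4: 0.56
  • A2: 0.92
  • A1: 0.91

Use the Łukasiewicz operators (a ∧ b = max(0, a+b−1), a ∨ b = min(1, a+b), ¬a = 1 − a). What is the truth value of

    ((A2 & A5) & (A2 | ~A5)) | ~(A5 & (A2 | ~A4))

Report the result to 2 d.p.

0.92

A2 & A5 = max(0, a+b−1) on (0.92, 0.09) = 0.01
~A5 = 1 − 0.09 = 0.91
A2 | ~A5 = min(1, a+b) on (0.92, 0.91) = 1.00
(A2 & A5) & (A2 | ~A5) = max(0, a+b−1) on (0.01, 1.00) = 0.01
~A4 = 1 − 0.56 = 0.44
A2 | ~A4 = min(1, a+b) on (0.92, 0.44) = 1.00
A5 & (A2 | ~A4) = max(0, a+b−1) on (0.09, 1.00) = 0.09
~(A5 & (A2 | ~A4)) = 1 − 0.09 = 0.91
((A2 & A5) & (A2 | ~A5)) | ~(A5 & (A2 | ~A4)) = min(1, a+b) on (0.01, 0.91) = 0.92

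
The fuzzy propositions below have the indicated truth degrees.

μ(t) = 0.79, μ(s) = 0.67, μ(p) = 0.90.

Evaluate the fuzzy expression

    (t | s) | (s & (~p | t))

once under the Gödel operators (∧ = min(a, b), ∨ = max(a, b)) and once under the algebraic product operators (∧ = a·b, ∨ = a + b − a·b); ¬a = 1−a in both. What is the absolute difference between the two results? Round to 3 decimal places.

Under Gödel:
  t | s = max(a, b) on (0.79, 0.67) = 0.79
  ~p = 1 − 0.90 = 0.10
  ~p | t = max(a, b) on (0.10, 0.79) = 0.79
  s & (~p | t) = min(a, b) on (0.67, 0.79) = 0.67
  (t | s) | (s & (~p | t)) = max(a, b) on (0.79, 0.67) = 0.79
  → value = 0.7900
Under algebraic product:
  t | s = a + b − a·b on (0.7900, 0.6700) = 0.9307
  ~p = 1 − 0.9000 = 0.1000
  ~p | t = a + b − a·b on (0.1000, 0.7900) = 0.8110
  s & (~p | t) = a·b on (0.6700, 0.8110) = 0.5434
  (t | s) | (s & (~p | t)) = a + b − a·b on (0.9307, 0.5434) = 0.9684
  → value = 0.9684
|0.7900 − 0.9684| = 0.178

0.178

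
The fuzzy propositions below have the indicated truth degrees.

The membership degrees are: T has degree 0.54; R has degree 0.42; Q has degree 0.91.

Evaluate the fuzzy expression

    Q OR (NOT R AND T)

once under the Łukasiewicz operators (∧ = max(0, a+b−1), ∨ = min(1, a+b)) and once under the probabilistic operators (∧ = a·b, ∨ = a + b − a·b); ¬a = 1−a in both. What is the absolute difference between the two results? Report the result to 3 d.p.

Under Łukasiewicz:
  NOT R = 1 − 0.42 = 0.58
  NOT R AND T = max(0, a+b−1) on (0.58, 0.54) = 0.12
  Q OR (NOT R AND T) = min(1, a+b) on (0.91, 0.12) = 1.00
  → value = 1.0000
Under probabilistic:
  NOT R = 1 − 0.4200 = 0.5800
  NOT R AND T = a·b on (0.5800, 0.5400) = 0.3132
  Q OR (NOT R AND T) = a + b − a·b on (0.9100, 0.3132) = 0.9382
  → value = 0.9382
|1.0000 − 0.9382| = 0.062

0.062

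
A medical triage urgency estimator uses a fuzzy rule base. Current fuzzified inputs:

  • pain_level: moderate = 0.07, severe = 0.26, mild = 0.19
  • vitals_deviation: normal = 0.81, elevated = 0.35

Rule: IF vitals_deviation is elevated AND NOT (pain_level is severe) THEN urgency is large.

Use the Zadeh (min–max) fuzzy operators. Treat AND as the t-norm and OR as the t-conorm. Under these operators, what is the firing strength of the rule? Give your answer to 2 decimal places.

0.35

firing strength: elevated=0.35, ¬severe=1−0.26=0.74; AND[min(a, b)] → w = 0.35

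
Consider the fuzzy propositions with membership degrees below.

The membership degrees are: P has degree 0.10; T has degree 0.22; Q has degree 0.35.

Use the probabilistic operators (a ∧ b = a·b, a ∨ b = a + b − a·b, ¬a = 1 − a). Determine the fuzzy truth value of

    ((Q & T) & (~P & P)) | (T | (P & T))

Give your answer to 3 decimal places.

0.242

Q & T = a·b on (0.3500, 0.2200) = 0.0770
~P = 1 − 0.1000 = 0.9000
~P & P = a·b on (0.9000, 0.1000) = 0.0900
(Q & T) & (~P & P) = a·b on (0.0770, 0.0900) = 0.0069
P & T = a·b on (0.1000, 0.2200) = 0.0220
T | (P & T) = a + b − a·b on (0.2200, 0.0220) = 0.2372
((Q & T) & (~P & P)) | (T | (P & T)) = a + b − a·b on (0.0069, 0.2372) = 0.2424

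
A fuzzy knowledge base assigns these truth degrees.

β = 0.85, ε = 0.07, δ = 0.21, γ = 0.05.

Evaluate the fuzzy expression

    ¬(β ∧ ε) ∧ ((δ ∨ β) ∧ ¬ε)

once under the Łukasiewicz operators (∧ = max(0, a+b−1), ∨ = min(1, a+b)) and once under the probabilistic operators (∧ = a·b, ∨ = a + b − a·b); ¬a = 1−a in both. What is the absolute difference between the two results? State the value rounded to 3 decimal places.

0.159

Under Łukasiewicz:
  β ∧ ε = max(0, a+b−1) on (0.85, 0.07) = 0.00
  ¬(β ∧ ε) = 1 − 0.00 = 1.00
  δ ∨ β = min(1, a+b) on (0.21, 0.85) = 1.00
  ¬ε = 1 − 0.07 = 0.93
  (δ ∨ β) ∧ ¬ε = max(0, a+b−1) on (1.00, 0.93) = 0.93
  ¬(β ∧ ε) ∧ ((δ ∨ β) ∧ ¬ε) = max(0, a+b−1) on (1.00, 0.93) = 0.93
  → value = 0.9300
Under probabilistic:
  β ∧ ε = a·b on (0.8500, 0.0700) = 0.0595
  ¬(β ∧ ε) = 1 − 0.0595 = 0.9405
  δ ∨ β = a + b − a·b on (0.2100, 0.8500) = 0.8815
  ¬ε = 1 − 0.0700 = 0.9300
  (δ ∨ β) ∧ ¬ε = a·b on (0.8815, 0.9300) = 0.8198
  ¬(β ∧ ε) ∧ ((δ ∨ β) ∧ ¬ε) = a·b on (0.9405, 0.8198) = 0.7710
  → value = 0.7710
|0.9300 − 0.7710| = 0.159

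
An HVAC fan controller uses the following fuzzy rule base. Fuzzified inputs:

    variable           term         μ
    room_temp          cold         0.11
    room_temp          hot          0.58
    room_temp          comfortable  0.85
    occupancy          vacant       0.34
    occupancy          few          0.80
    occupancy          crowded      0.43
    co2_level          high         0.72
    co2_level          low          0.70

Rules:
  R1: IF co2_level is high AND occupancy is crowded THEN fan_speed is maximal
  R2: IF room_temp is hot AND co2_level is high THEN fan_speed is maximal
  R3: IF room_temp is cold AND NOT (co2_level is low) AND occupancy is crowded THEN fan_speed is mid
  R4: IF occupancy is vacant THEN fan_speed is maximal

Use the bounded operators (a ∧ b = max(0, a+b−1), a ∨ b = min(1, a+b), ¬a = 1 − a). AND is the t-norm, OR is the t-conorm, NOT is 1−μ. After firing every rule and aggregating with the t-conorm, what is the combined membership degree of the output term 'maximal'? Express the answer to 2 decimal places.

R1: high=0.72, crowded=0.43; AND[max(0, a+b−1)] → w = 0.15
R2: hot=0.58, high=0.72; AND[max(0, a+b−1)] → w = 0.30
R3: cold=0.11, ¬low=1−0.70=0.30, crowded=0.43; AND[max(0, a+b−1)] → w = 0.00
R4: vacant=0.34 → w = 0.34
Rules with consequent 'maximal': {R1, R2, R4} → strengths 0.15, 0.30, 0.34
Aggregate via t-conorm [min(1, a+b)]: 0.79

0.79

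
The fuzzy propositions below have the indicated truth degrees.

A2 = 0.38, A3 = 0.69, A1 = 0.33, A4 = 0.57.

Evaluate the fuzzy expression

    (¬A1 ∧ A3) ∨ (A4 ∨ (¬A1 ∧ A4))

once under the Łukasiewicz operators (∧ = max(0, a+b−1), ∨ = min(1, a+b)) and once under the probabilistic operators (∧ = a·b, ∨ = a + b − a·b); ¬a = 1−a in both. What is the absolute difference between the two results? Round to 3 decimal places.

0.143

Under Łukasiewicz:
  ¬A1 = 1 − 0.33 = 0.67
  ¬A1 ∧ A3 = max(0, a+b−1) on (0.67, 0.69) = 0.36
  ¬A1 = 1 − 0.33 = 0.67
  ¬A1 ∧ A4 = max(0, a+b−1) on (0.67, 0.57) = 0.24
  A4 ∨ (¬A1 ∧ A4) = min(1, a+b) on (0.57, 0.24) = 0.81
  (¬A1 ∧ A3) ∨ (A4 ∨ (¬A1 ∧ A4)) = min(1, a+b) on (0.36, 0.81) = 1.00
  → value = 1.0000
Under probabilistic:
  ¬A1 = 1 − 0.3300 = 0.6700
  ¬A1 ∧ A3 = a·b on (0.6700, 0.6900) = 0.4623
  ¬A1 = 1 − 0.3300 = 0.6700
  ¬A1 ∧ A4 = a·b on (0.6700, 0.5700) = 0.3819
  A4 ∨ (¬A1 ∧ A4) = a + b − a·b on (0.5700, 0.3819) = 0.7342
  (¬A1 ∧ A3) ∨ (A4 ∨ (¬A1 ∧ A4)) = a + b − a·b on (0.4623, 0.7342) = 0.8571
  → value = 0.8571
|1.0000 − 0.8571| = 0.143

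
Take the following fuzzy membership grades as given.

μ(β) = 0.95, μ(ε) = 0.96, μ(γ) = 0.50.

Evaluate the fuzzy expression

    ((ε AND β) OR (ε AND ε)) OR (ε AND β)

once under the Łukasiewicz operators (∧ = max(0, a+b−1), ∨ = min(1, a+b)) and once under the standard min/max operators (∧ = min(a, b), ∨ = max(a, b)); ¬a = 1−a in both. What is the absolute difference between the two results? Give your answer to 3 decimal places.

Under Łukasiewicz:
  ε AND β = max(0, a+b−1) on (0.96, 0.95) = 0.91
  ε AND ε = max(0, a+b−1) on (0.96, 0.96) = 0.92
  (ε AND β) OR (ε AND ε) = min(1, a+b) on (0.91, 0.92) = 1.00
  ε AND β = max(0, a+b−1) on (0.96, 0.95) = 0.91
  ((ε AND β) OR (ε AND ε)) OR (ε AND β) = min(1, a+b) on (1.00, 0.91) = 1.00
  → value = 1.0000
Under standard min/max:
  ε AND β = min(a, b) on (0.96, 0.95) = 0.95
  ε AND ε = min(a, b) on (0.96, 0.96) = 0.96
  (ε AND β) OR (ε AND ε) = max(a, b) on (0.95, 0.96) = 0.96
  ε AND β = min(a, b) on (0.96, 0.95) = 0.95
  ((ε AND β) OR (ε AND ε)) OR (ε AND β) = max(a, b) on (0.96, 0.95) = 0.96
  → value = 0.9600
|1.0000 − 0.9600| = 0.040

0.040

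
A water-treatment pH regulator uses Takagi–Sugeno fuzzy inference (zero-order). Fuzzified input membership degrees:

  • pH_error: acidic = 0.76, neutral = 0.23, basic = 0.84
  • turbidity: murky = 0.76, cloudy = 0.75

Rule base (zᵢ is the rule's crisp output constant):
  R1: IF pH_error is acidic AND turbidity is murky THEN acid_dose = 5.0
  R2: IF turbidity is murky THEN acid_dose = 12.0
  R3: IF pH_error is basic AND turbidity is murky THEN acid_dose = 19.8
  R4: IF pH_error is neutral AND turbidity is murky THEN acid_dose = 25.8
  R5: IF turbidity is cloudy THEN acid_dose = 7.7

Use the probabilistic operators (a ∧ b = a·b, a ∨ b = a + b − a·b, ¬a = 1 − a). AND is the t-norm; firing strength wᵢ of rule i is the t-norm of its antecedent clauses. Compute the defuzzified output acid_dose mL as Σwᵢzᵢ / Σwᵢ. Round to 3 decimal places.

12.043

R1 (z=5.0): acidic=0.76, murky=0.76; AND[a·b] → w = 0.5776
R2 (z=12.0): murky=0.76 → w = 0.7600
R3 (z=19.8): basic=0.84, murky=0.76; AND[a·b] → w = 0.6384
R4 (z=25.8): neutral=0.23, murky=0.76; AND[a·b] → w = 0.1748
R5 (z=7.7): cloudy=0.75 → w = 0.7500
Weighted average = (0.5776·5.0 + 0.7600·12.0 + 0.6384·19.8 + 0.1748·25.8 + 0.7500·7.7) / (0.5776 + 0.7600 + 0.6384 + 0.1748 + 0.7500)
  = 34.9332 / 2.9008 = 12.043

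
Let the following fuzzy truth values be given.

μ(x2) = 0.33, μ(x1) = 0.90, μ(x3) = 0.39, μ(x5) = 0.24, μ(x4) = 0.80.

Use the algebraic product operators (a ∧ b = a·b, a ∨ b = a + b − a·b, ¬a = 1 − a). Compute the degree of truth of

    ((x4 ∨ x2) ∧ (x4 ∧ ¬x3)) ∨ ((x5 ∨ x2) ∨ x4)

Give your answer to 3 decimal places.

x4 ∨ x2 = a + b − a·b on (0.8000, 0.3300) = 0.8660
¬x3 = 1 − 0.3900 = 0.6100
x4 ∧ ¬x3 = a·b on (0.8000, 0.6100) = 0.4880
(x4 ∨ x2) ∧ (x4 ∧ ¬x3) = a·b on (0.8660, 0.4880) = 0.4226
x5 ∨ x2 = a + b − a·b on (0.2400, 0.3300) = 0.4908
(x5 ∨ x2) ∨ x4 = a + b − a·b on (0.4908, 0.8000) = 0.8982
((x4 ∨ x2) ∧ (x4 ∧ ¬x3)) ∨ ((x5 ∨ x2) ∨ x4) = a + b − a·b on (0.4226, 0.8982) = 0.9412

0.941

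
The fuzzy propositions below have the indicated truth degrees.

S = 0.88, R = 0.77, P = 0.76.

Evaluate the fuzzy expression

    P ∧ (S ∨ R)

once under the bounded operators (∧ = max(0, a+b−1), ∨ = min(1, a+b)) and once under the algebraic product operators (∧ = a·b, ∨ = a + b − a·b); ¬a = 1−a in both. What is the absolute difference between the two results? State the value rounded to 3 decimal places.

Under bounded:
  S ∨ R = min(1, a+b) on (0.88, 0.77) = 1.00
  P ∧ (S ∨ R) = max(0, a+b−1) on (0.76, 1.00) = 0.76
  → value = 0.7600
Under algebraic product:
  S ∨ R = a + b − a·b on (0.8800, 0.7700) = 0.9724
  P ∧ (S ∨ R) = a·b on (0.7600, 0.9724) = 0.7390
  → value = 0.7390
|0.7600 − 0.7390| = 0.021

0.021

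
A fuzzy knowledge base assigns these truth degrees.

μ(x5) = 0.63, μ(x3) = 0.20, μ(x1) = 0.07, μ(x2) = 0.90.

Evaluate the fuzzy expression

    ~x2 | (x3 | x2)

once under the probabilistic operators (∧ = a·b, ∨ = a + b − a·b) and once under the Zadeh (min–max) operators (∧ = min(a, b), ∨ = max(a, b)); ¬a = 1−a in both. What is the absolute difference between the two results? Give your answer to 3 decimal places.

Under probabilistic:
  ~x2 = 1 − 0.9000 = 0.1000
  x3 | x2 = a + b − a·b on (0.2000, 0.9000) = 0.9200
  ~x2 | (x3 | x2) = a + b − a·b on (0.1000, 0.9200) = 0.9280
  → value = 0.9280
Under Zadeh (min–max):
  ~x2 = 1 − 0.90 = 0.10
  x3 | x2 = max(a, b) on (0.20, 0.90) = 0.90
  ~x2 | (x3 | x2) = max(a, b) on (0.10, 0.90) = 0.90
  → value = 0.9000
|0.9280 − 0.9000| = 0.028

0.028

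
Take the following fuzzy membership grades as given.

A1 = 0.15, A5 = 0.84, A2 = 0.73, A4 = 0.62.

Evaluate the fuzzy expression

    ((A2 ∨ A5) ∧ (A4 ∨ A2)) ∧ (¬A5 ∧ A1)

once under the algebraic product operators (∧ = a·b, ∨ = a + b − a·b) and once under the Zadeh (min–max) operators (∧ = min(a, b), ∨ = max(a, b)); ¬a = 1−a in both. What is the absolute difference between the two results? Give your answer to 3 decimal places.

Under algebraic product:
  A2 ∨ A5 = a + b − a·b on (0.7300, 0.8400) = 0.9568
  A4 ∨ A2 = a + b − a·b on (0.6200, 0.7300) = 0.8974
  (A2 ∨ A5) ∧ (A4 ∨ A2) = a·b on (0.9568, 0.8974) = 0.8586
  ¬A5 = 1 − 0.8400 = 0.1600
  ¬A5 ∧ A1 = a·b on (0.1600, 0.1500) = 0.0240
  ((A2 ∨ A5) ∧ (A4 ∨ A2)) ∧ (¬A5 ∧ A1) = a·b on (0.8586, 0.0240) = 0.0206
  → value = 0.0206
Under Zadeh (min–max):
  A2 ∨ A5 = max(a, b) on (0.73, 0.84) = 0.84
  A4 ∨ A2 = max(a, b) on (0.62, 0.73) = 0.73
  (A2 ∨ A5) ∧ (A4 ∨ A2) = min(a, b) on (0.84, 0.73) = 0.73
  ¬A5 = 1 − 0.84 = 0.16
  ¬A5 ∧ A1 = min(a, b) on (0.16, 0.15) = 0.15
  ((A2 ∨ A5) ∧ (A4 ∨ A2)) ∧ (¬A5 ∧ A1) = min(a, b) on (0.73, 0.15) = 0.15
  → value = 0.1500
|0.0206 − 0.1500| = 0.129

0.129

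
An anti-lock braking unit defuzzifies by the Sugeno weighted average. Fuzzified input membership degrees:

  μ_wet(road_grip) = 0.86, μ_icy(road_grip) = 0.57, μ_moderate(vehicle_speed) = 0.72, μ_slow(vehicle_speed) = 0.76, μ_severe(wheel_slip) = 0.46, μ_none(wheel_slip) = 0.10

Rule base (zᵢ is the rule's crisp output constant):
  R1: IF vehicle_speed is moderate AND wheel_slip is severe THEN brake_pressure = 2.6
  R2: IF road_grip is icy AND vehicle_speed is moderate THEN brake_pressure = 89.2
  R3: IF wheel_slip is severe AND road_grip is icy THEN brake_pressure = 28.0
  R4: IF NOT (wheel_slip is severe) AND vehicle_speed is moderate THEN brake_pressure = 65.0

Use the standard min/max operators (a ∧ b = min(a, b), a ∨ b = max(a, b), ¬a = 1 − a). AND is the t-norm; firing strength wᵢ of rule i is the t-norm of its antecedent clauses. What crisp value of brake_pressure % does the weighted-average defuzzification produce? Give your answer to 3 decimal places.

49.271

R1 (z=2.6): moderate=0.72, severe=0.46; AND[min(a, b)] → w = 0.46
R2 (z=89.2): icy=0.57, moderate=0.72; AND[min(a, b)] → w = 0.57
R3 (z=28.0): severe=0.46, icy=0.57; AND[min(a, b)] → w = 0.46
R4 (z=65.0): ¬severe=1−0.46=0.54, moderate=0.72; AND[min(a, b)] → w = 0.54
Weighted average = (0.46·2.6 + 0.57·89.2 + 0.46·28.0 + 0.54·65.0) / (0.46 + 0.57 + 0.46 + 0.54)
  = 100.0200 / 2.0300 = 49.271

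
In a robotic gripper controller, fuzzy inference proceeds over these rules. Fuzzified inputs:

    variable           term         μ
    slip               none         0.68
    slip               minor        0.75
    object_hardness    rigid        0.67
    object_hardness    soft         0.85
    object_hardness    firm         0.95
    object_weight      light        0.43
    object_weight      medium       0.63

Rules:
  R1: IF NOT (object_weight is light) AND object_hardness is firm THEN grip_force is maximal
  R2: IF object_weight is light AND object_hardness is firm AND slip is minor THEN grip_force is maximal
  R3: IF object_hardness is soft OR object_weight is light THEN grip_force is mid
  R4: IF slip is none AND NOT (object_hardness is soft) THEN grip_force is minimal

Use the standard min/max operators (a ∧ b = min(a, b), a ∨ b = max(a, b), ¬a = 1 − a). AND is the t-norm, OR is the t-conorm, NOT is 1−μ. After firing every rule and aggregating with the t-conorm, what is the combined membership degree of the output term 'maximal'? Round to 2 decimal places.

R1: ¬light=1−0.43=0.57, firm=0.95; AND[min(a, b)] → w = 0.57
R2: light=0.43, firm=0.95, minor=0.75; AND[min(a, b)] → w = 0.43
R3: soft=0.85, light=0.43; OR[max(a, b)] → w = 0.85
R4: none=0.68, ¬soft=1−0.85=0.15; AND[min(a, b)] → w = 0.15
Rules with consequent 'maximal': {R1, R2} → strengths 0.57, 0.43
Aggregate via t-conorm [max(a, b)]: 0.57

0.57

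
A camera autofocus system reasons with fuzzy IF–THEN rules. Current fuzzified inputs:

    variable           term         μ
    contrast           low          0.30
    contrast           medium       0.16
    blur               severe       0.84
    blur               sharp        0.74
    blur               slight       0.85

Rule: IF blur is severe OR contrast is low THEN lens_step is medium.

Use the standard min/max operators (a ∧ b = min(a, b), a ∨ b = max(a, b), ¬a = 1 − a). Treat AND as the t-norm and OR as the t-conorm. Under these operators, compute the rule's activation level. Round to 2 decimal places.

firing strength: severe=0.84, low=0.30; OR[max(a, b)] → w = 0.84

0.84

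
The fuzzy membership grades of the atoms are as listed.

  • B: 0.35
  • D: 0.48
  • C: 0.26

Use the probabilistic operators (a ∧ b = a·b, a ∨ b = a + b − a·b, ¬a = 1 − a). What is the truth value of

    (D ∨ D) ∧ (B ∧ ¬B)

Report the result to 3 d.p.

D ∨ D = a + b − a·b on (0.4800, 0.4800) = 0.7296
¬B = 1 − 0.3500 = 0.6500
B ∧ ¬B = a·b on (0.3500, 0.6500) = 0.2275
(D ∨ D) ∧ (B ∧ ¬B) = a·b on (0.7296, 0.2275) = 0.1660

0.166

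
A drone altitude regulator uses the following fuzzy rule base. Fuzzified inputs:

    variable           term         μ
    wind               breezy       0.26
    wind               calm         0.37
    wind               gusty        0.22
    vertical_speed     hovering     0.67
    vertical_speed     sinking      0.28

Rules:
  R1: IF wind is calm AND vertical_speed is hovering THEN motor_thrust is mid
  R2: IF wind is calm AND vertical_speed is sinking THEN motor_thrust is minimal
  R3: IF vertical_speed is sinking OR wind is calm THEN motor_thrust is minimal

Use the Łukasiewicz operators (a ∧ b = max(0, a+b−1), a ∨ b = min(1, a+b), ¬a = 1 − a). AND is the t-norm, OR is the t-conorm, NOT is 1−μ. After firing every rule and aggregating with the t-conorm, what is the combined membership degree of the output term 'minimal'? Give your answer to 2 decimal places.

0.65

R1: calm=0.37, hovering=0.67; AND[max(0, a+b−1)] → w = 0.04
R2: calm=0.37, sinking=0.28; AND[max(0, a+b−1)] → w = 0.00
R3: sinking=0.28, calm=0.37; OR[min(1, a+b)] → w = 0.65
Rules with consequent 'minimal': {R2, R3} → strengths 0.00, 0.65
Aggregate via t-conorm [min(1, a+b)]: 0.65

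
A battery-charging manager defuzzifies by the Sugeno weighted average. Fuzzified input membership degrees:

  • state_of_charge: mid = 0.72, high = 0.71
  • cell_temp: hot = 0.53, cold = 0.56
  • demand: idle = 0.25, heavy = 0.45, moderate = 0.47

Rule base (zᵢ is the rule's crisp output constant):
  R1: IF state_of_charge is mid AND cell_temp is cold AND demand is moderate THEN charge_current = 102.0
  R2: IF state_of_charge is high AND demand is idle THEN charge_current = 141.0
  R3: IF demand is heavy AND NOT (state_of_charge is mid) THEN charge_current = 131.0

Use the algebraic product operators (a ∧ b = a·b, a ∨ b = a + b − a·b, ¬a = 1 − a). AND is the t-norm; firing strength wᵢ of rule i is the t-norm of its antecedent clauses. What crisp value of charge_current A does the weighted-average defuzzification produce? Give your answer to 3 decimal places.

123.453

R1 (z=102.0): mid=0.72, cold=0.56, moderate=0.47; AND[a·b] → w = 0.1895
R2 (z=141.0): high=0.71, idle=0.25; AND[a·b] → w = 0.1775
R3 (z=131.0): heavy=0.45, ¬mid=1−0.72=0.28; AND[a·b] → w = 0.1260
Weighted average = (0.1895·102.0 + 0.1775·141.0 + 0.1260·131.0) / (0.1895 + 0.1775 + 0.1260)
  = 60.8629 / 0.4930 = 123.453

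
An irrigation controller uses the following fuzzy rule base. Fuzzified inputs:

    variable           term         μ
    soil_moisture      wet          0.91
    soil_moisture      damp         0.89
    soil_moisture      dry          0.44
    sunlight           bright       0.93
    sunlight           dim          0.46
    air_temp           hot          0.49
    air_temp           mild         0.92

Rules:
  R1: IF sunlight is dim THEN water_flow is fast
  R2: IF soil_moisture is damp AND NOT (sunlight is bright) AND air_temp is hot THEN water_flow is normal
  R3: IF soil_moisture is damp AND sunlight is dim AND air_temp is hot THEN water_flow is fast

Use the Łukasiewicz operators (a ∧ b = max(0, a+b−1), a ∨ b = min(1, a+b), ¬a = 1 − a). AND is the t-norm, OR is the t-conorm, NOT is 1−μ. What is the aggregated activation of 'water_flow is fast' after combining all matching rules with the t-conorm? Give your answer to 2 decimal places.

0.46

R1: dim=0.46 → w = 0.46
R2: damp=0.89, ¬bright=1−0.93=0.07, hot=0.49; AND[max(0, a+b−1)] → w = 0.00
R3: damp=0.89, dim=0.46, hot=0.49; AND[max(0, a+b−1)] → w = 0.00
Rules with consequent 'fast': {R1, R3} → strengths 0.46, 0.00
Aggregate via t-conorm [min(1, a+b)]: 0.46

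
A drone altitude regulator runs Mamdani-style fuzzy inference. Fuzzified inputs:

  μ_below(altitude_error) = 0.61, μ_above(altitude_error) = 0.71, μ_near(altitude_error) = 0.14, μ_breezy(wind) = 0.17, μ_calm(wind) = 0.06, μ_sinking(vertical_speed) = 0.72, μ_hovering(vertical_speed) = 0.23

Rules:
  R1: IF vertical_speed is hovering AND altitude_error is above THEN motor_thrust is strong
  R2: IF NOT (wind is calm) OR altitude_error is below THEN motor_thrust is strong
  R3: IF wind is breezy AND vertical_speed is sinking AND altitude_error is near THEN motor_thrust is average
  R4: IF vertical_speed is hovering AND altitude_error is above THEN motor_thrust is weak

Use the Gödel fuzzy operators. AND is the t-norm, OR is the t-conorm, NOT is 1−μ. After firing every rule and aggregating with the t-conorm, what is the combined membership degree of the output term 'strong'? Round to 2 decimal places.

R1: hovering=0.23, above=0.71; AND[min(a, b)] → w = 0.23
R2: ¬calm=1−0.06=0.94, below=0.61; OR[max(a, b)] → w = 0.94
R3: breezy=0.17, sinking=0.72, near=0.14; AND[min(a, b)] → w = 0.14
R4: hovering=0.23, above=0.71; AND[min(a, b)] → w = 0.23
Rules with consequent 'strong': {R1, R2} → strengths 0.23, 0.94
Aggregate via t-conorm [max(a, b)]: 0.94

0.94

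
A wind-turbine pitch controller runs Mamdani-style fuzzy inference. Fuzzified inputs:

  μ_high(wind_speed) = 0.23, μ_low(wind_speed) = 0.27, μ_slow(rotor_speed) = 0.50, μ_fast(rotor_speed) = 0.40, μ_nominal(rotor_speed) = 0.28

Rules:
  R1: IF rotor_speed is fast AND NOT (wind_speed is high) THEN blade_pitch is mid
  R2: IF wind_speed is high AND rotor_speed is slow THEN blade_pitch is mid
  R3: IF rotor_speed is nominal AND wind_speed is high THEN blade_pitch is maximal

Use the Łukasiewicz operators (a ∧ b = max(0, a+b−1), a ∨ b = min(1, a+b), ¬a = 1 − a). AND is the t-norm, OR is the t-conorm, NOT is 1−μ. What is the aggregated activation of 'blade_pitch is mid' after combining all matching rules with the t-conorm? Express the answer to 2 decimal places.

0.17

R1: fast=0.40, ¬high=1−0.23=0.77; AND[max(0, a+b−1)] → w = 0.17
R2: high=0.23, slow=0.50; AND[max(0, a+b−1)] → w = 0.00
R3: nominal=0.28, high=0.23; AND[max(0, a+b−1)] → w = 0.00
Rules with consequent 'mid': {R1, R2} → strengths 0.17, 0.00
Aggregate via t-conorm [min(1, a+b)]: 0.17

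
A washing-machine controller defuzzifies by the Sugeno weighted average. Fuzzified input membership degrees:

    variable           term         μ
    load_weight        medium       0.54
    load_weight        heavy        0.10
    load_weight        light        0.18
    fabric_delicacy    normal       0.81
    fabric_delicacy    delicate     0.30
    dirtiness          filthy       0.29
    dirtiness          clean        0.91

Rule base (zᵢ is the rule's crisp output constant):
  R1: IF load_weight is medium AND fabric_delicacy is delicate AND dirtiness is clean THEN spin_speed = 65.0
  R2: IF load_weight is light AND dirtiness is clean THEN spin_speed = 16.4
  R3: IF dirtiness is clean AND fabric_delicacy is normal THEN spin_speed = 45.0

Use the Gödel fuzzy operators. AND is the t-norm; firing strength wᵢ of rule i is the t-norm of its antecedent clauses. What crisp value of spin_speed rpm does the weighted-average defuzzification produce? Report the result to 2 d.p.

45.66

R1 (z=65.0): medium=0.54, delicate=0.30, clean=0.91; AND[min(a, b)] → w = 0.30
R2 (z=16.4): light=0.18, clean=0.91; AND[min(a, b)] → w = 0.18
R3 (z=45.0): clean=0.91, normal=0.81; AND[min(a, b)] → w = 0.81
Weighted average = (0.30·65.0 + 0.18·16.4 + 0.81·45.0) / (0.30 + 0.18 + 0.81)
  = 58.9020 / 1.2900 = 45.66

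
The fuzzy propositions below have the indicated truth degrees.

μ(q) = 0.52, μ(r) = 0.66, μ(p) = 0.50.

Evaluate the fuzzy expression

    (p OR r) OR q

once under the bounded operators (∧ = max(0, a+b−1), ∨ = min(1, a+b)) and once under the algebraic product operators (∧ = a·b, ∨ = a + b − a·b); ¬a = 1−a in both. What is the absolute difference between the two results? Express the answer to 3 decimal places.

Under bounded:
  p OR r = min(1, a+b) on (0.50, 0.66) = 1.00
  (p OR r) OR q = min(1, a+b) on (1.00, 0.52) = 1.00
  → value = 1.0000
Under algebraic product:
  p OR r = a + b − a·b on (0.5000, 0.6600) = 0.8300
  (p OR r) OR q = a + b − a·b on (0.8300, 0.5200) = 0.9184
  → value = 0.9184
|1.0000 − 0.9184| = 0.082

0.082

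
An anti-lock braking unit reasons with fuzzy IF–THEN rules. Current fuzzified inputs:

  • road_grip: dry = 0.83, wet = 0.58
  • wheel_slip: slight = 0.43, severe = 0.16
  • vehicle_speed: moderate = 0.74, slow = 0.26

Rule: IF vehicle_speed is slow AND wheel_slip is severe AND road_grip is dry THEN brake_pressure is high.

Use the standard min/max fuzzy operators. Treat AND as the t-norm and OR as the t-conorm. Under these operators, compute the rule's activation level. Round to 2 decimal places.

firing strength: slow=0.26, severe=0.16, dry=0.83; AND[min(a, b)] → w = 0.16

0.16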